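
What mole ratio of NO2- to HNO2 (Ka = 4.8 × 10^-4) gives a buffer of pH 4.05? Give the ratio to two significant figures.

ratio = 5.4

pKa = -log(4.8 × 10^-4) = 3.319
pH = pKa + log(r) ⇒ log(r) = 4.05 − 3.319 = +0.731
r = [NO2-]/[HNO2] = 10^(+0.731) = 5.38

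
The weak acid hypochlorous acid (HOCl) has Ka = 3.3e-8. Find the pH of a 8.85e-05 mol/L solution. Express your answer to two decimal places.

pH = 5.77

HOCl ⇌ OCl- + H+
Ka = [H+]²/(8.85e-05 − [H+]) = 3.3 × 10^-8
Neglecting [H+] in the denominator: [H+] = √(3.3 × 10^-8 × 8.85e-05) = 1.71 × 10^-6 M
pH = −log(1.71 × 10^-6) = 5.77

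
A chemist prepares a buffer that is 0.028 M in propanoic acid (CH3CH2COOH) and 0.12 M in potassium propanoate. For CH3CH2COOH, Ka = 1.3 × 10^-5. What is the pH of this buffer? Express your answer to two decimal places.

pKa = −log(1.3 × 10^-5) = 4.886
Using pH = pKa + log([base]/[acid]) with [base]/[acid] = 0.12/0.028:
pH = 4.886 + (+0.632) = 5.52

pH = 5.52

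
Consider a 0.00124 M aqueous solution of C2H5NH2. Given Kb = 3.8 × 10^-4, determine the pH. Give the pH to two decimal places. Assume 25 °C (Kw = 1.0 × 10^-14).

pH = 10.72

C2H5NH2 + H2O ⇌ C2H5NH3+ + OH-
Kb = x²/(0.00124 − x) = 3.8 × 10^-4
x is not negligible relative to C₀; solve x² + 0.00038·x − 4.71e-07 = 0.
x = (−Kb + √(Kb² + 4·Kb·C₀))/2 = 5.22 × 10^-4 M
pOH = 3.28, so pH = 14.00 − pOH = 10.72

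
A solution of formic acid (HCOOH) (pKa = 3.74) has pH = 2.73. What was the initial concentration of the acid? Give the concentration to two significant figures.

[H+] = 10^(-2.73) = 1.86 × 10^-3 M = x
Ka = 10^(−3.74) = 1.82 × 10^-4
Ka = x²/(C₀ − x) ⇒ C₀ = x + x²/Ka
C₀ = 1.86 × 10^-3 + (1.86 × 10^-3)²/(1.82 × 10^-4) = 2.09 × 10^-2 M

C₀ = 2.1 × 10^-2 M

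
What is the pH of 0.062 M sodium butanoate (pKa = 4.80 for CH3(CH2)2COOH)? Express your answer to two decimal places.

pH = 8.80

CH3(CH2)2COO- is the conjugate base of the weak acid CH3(CH2)2COOH.
Ka = 10^(−4.80) = 1.58 × 10^-5
Kb = Kw/Ka = 1.0×10^-14 / 1.58 × 10^-5 = 6.33 × 10^-10
From the ICE table, Kb = x²/(0.062 − x) = 6.33 × 10^-10.
Assume x ≪ 0.062: x ≈ √(6.33 × 10^-10 × 0.062) = 6.26 × 10^-6 M
Check: 0.01% ionized — well under 5%, approximation valid.
pOH = −log(6.26 × 10^-6) = 5.20; pH = 14.00 − 5.20 = 8.80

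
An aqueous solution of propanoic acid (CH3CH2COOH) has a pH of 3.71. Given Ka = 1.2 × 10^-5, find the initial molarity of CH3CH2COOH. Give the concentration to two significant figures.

C₀ = 3.4 × 10^-3 M

[H+] = 10^(-3.71) = 1.95 × 10^-4 M = x
Ka = x²/(C₀ − x) ⇒ C₀ = x + x²/Ka
C₀ = 1.95 × 10^-4 + (1.95 × 10^-4)²/(1.2 × 10^-5) = 3.36 × 10^-3 M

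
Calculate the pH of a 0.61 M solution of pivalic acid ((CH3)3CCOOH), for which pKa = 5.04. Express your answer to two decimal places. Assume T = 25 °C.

(CH3)3CCOOH ⇌ (CH3)3CCOO- + H+
Ka = 10^(−5.04) = 9.12 × 10^-6
Let x = [H+] at equilibrium. Ka = x²/(0.61 − x).
Assume x ≪ 0.61: x ≈ √(9.12 × 10^-6 × 0.61) = 2.36 × 10^-3 M
pH = −log[H+] = −log(2.36 × 10^-3) = 2.63

pH = 2.63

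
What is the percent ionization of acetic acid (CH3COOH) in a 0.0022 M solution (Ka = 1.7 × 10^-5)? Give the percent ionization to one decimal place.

CH3COOH ⇌ CH3COO- + H+; let x = [H+] at equilibrium.
Solve x² + 1.7e-05x − 3.74e-08 = 0 → x = 1.85 × 10^-4 M
% ionization = x/C₀ × 100% = 1.85 × 10^-4/0.0022 × 100% = 8.4%

8.4%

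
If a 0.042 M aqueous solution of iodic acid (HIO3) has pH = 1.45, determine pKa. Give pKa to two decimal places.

pKa = 0.71

[H+] = 10^(-1.45) = 3.55 × 10^-2 M
At equilibrium [HA] = 0.042 − 3.55 × 10^-2 = 6.50 × 10^-3 M
Ka = [H+][A-]/[HA] = (3.55 × 10^-2)² / 6.50 × 10^-3 = 1.94 × 10^-1
pKa = -log(1.94 × 10^-1) = 0.71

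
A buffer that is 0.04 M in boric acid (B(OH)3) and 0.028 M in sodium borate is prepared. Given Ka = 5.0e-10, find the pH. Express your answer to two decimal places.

pH = 9.15

pKa = −log(5.0 × 10^-10) = 9.301
Henderson–Hasselbalch: pH = pKa + log([B(OH)4-]/[B(OH)3]) = 9.301 + log(0.028/0.04)
pH = 9.301 + (-0.155) = 9.15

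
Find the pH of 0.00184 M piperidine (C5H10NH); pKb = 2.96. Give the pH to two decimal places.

pH = 10.99

C5H10NH + H2O ⇌ C5H10NH2+ + OH-
Kb = 10^(−2.96) = 1.10 × 10^-3
From the ICE table, Kb = x²/(0.00184 − x) = 1.10 × 10^-3.
Here C₀/Kb ≈ 1.67, so the small-x approximation fails. Use the quadratic:
x = (−Kb + √(Kb² + 4·Kb·C₀))/2 = 9.75 × 10^-4 M
pOH = 3.01, so pH = 14.00 − pOH = 10.99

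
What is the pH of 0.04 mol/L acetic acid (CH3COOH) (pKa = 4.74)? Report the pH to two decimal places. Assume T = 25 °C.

CH3COOH ⇌ CH3COO- + H+
Ka = 10^(−4.74) = 1.82 × 10^-5
From the ICE table, Ka = [H+]²/(0.04 − [H+]) = 1.82 × 10^-5.
Neglecting [H+] in the denominator: [H+] = √(1.82 × 10^-5 × 0.04) = 8.53 × 10^-4 M
([H+]/C₀ = 2.1% < 5%, so the approximation holds.)
pH = −log(8.53 × 10^-4) = 3.07

pH = 3.07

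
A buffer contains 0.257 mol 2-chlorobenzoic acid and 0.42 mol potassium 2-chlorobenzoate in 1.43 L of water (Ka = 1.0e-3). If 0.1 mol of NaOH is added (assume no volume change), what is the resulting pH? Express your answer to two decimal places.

pH = 3.52

OH- converts ClC6H4COOH to ClC6H4COO-: ClC6H4COOH → 0.157 mol, ClC6H4COO- → 0.52 mol.
pKa = −log(1.0 × 10^-3) = 3.000
Henderson–Hasselbalch with mole ratio 0.52/0.157: pH = 3.000 + (+0.520)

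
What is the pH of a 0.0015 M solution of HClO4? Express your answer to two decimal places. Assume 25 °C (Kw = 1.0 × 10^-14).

pH = 2.82

HClO4 is a strong acid and dissociates completely, so [H+] = 0.0015 M.
pH = -log(0.0015) = 2.82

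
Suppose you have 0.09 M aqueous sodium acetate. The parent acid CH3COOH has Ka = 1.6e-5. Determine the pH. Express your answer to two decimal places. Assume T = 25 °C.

CH3COO- is the conjugate base of the weak acid CH3COOH.
Kb = Kw/Ka = 1.0×10^-14 / 1.6 × 10^-5 = 6.25 × 10^-10
From the ICE table, Kb = [OH-]²/(0.09 − [OH-]) = 6.25 × 10^-10.
Neglecting [OH-] in the denominator: [OH-] = √(6.25 × 10^-10 × 0.09) = 7.50 × 10^-6 M
pOH = −log(7.50 × 10^-6) = 5.12; pH = 14.00 − 5.12 = 8.88

pH = 8.88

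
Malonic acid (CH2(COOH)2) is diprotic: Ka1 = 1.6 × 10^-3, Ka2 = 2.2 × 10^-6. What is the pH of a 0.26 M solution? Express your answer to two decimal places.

pH = 1.71

Since Ka1 ≫ Ka2, the first ionization dominates [H+].
Ka1 = x²/(0.26 − x) = 1.6 × 10^-3
Solving the quadratic: x = (−Ka1 + √(Ka1² + 4·Ka1·C₀))/2 = 1.96 × 10^-2 M
pH = −log(1.96 × 10^-2) = 1.71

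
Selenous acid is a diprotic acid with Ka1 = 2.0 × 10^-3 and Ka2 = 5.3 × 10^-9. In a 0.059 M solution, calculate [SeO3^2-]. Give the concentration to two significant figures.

First ionization gives [H+] ≈ [HSeO3-] = 9.91 × 10^-3 M.
Second step: Ka2 = [H+][SeO3^2-]/[HSeO3-] ≈ [SeO3^2-] (since [H+] ≈ [HSeO3-]).
So [SeO3^2-] ≈ Ka2.

5.3 × 10^-9 M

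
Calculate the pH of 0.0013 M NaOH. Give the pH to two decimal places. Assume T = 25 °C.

NaOH is a strong base; [OH-] = 0.0013 M.
pOH = -log(0.0013) = 2.89
pH = 14.00 - 2.89 = 11.11

pH = 11.11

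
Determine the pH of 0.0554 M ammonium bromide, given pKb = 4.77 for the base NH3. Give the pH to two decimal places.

NH4+ is the conjugate acid of the weak base NH3.
Kb = 10^(−4.77) = 1.70 × 10^-5
Ka = Kw/Kb = 1.0×10^-14 / 1.70 × 10^-5 = 5.88 × 10^-10
From the ICE table, Ka = [H+]²/(0.0554 − [H+]) = 5.88 × 10^-10.
Neglecting [H+] in the denominator: [H+] = √(5.88 × 10^-10 × 0.0554) = 5.71 × 10^-6 M
pH = −log(5.71 × 10^-6) = 5.24

pH = 5.24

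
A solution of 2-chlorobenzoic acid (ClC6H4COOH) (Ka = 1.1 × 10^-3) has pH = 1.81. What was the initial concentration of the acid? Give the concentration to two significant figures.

C₀ = 2.3 × 10^-1 M

[H+] = 10^(-1.81) = 1.55 × 10^-2 M = x
Ka = x²/(C₀ − x) ⇒ C₀ = x + x²/Ka
C₀ = 1.55 × 10^-2 + (1.55 × 10^-2)²/(1.1 × 10^-3) = 2.34 × 10^-1 M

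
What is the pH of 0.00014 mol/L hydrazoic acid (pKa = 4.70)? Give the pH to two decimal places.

HN3 ⇌ N3- + H+
Ka = 10^(−4.70) = 2.00 × 10^-5
Let x = [H+] at equilibrium. Ka = x²/(0.00014 − x).
Here C₀/Ka ≈ 7, so the small-x approximation fails. Use the quadratic:
x = (−Ka + √(Ka² + 4·Ka·C₀))/2 = 4.39 × 10^-5 M
pH = −log(4.39 × 10^-5) = 4.36

pH = 4.36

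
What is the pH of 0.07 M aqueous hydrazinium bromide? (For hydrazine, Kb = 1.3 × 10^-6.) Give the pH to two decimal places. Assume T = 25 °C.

N2H5+ is the conjugate acid of the weak base N2H4.
Ka = Kw/Kb = 1.0×10^-14 / 1.3 × 10^-6 = 7.69 × 10^-9
Ka = [H+]²/(0.07 − [H+]) = 7.69 × 10^-9
Neglecting [H+] in the denominator: [H+] = √(7.69 × 10^-9 × 0.07) = 2.32 × 10^-5 M
Check: 0.033% ionized — well under 5%, approximation valid.
pH = −log(2.32 × 10^-5) = 4.63

pH = 4.63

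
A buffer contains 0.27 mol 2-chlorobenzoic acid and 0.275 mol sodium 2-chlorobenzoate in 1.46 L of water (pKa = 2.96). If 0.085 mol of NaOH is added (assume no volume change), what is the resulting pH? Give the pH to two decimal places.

pH = 3.25

OH- converts ClC6H4COOH to ClC6H4COO-: ClC6H4COOH → 0.185 mol, ClC6H4COO- → 0.36 mol.
pH = pKa + log(n_ClC6H4COO-/n_ClC6H4COOH) = 2.96 + log(0.36/0.185) = 2.96 + (+0.289)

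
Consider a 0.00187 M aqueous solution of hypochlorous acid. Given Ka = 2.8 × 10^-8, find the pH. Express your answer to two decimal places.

pH = 5.14

HOCl ⇌ OCl- + H+
Ka = x²/(0.00187 − x) = 2.8 × 10^-8
Neglecting x in the denominator: x = √(2.8 × 10^-8 × 0.00187) = 7.24 × 10^-6 M
(x/C₀ = 0.39% < 5%, so the approximation holds.)
pH = −log(7.24 × 10^-6) = 5.14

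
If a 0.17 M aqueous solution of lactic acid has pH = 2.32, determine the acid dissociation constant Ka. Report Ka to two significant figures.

Ka = 1.4 × 10^-4

[H+] = 10^(-2.32) = 4.79 × 10^-3 M
At equilibrium [HA] = 0.17 − 4.79 × 10^-3 = 1.65 × 10^-1 M
Ka = [H+][A-]/[HA] = (4.79 × 10^-3)² / 1.65 × 10^-1 = 1.4 × 10^-4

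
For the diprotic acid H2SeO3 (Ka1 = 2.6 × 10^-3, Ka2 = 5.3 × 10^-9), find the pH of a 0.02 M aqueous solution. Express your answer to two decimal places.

pH = 2.22

Ka1 ≫ Ka2, so treat the first dissociation as the only significant source of H+.
Ka1 = x²/(0.02 − x) = 2.6 × 10^-3
Solving the quadratic: x = (−Ka1 + √(Ka1² + 4·Ka1·C₀))/2 = 6.03 × 10^-3 M
pH = −log(6.03 × 10^-3) = 2.22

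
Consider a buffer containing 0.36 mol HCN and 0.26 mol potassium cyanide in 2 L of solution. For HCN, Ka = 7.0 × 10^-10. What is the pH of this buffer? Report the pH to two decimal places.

pH = 9.01

pKa = −log(7.0 × 10^-10) = 9.155
Henderson–Hasselbalch: pH = pKa + log([CN-]/[HCN]) = 9.155 + log(0.26/0.36)
pH = 9.155 + (-0.141) = 9.01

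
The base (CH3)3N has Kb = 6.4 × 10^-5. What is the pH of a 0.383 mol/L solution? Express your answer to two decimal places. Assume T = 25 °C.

(CH3)3N + H2O ⇌ (CH3)3NH+ + OH-
Kb = [OH-]²/(0.383 − [OH-]) = 6.4 × 10^-5
Neglecting [OH-] in the denominator: [OH-] = √(6.4 × 10^-5 × 0.383) = 4.95 × 10^-3 M
([OH-]/C₀ = 1.3% < 5%, so the approximation holds.)
pOH = −log(4.95 × 10^-3) = 2.31; pH = 14.00 − 2.31 = 11.69

pH = 11.69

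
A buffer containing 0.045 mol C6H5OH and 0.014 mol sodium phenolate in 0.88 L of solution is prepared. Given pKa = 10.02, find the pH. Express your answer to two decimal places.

pH = 9.51

Using pH = pKa + log([base]/[acid]) with [base]/[acid] = 0.014/0.045:
pH = 10.02 + (-0.507) = 9.51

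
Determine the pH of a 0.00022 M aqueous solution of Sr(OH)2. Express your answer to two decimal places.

pH = 10.64

Sr(OH)2 is a strong base (each formula unit releases 2 OH-); [OH-] = 0.00044 M.
pOH = -log(0.00044) = 3.36
pH = 14.00 - 3.36 = 10.64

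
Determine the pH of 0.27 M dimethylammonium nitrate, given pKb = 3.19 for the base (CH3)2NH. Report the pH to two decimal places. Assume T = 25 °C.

(CH3)2NH2+ is the conjugate acid of the weak base (CH3)2NH.
Kb = 10^(−3.19) = 6.46 × 10^-4
Ka = Kw/Kb = 1.0×10^-14 / 6.46 × 10^-4 = 1.55 × 10^-11
Let x = [H+] at equilibrium. Ka = x²/(0.27 − x).
Assume x ≪ 0.27: x ≈ √(1.55 × 10^-11 × 0.27) = 2.05 × 10^-6 M
(x/C₀ = 0.00076% < 5%, so the approximation holds.)
pH = −log(2.05 × 10^-6) = 5.69

pH = 5.69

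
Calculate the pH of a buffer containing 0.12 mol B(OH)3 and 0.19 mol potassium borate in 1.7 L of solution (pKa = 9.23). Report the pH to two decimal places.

pH = 9.43

pH = pKa + log([A⁻]/[HA]) = 9.23 + log(0.19/0.12)
pH = 9.23 + (+0.200) = 9.43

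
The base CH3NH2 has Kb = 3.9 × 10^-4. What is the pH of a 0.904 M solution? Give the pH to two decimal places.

pH = 12.27

CH3NH2 + H2O ⇌ CH3NH3+ + OH-
Kb = [OH-]²/(0.904 − [OH-]) = 3.9 × 10^-4
Since Kb ≪ C₀, [OH-] ≈ √(Kb·C₀) = 1.88 × 10^-2 M.
([OH-]/C₀ = 2.1% < 5%, so the approximation holds.)
pOH = −log(1.88 × 10^-2) = 1.73; pH = 14.00 − 1.73 = 12.27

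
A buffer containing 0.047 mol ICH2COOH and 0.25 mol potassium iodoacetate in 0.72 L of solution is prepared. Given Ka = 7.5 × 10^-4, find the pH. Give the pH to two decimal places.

pKa = −log(7.5 × 10^-4) = 3.125
pH = pKa + log([A⁻]/[HA]) = 3.125 + log(0.25/0.047)
pH = 3.125 + (+0.726) = 3.85

pH = 3.85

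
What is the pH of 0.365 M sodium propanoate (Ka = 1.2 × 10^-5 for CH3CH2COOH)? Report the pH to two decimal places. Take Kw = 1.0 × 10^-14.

CH3CH2COO- is the conjugate base of the weak acid CH3CH2COOH.
Kb = Kw/Ka = 1.0×10^-14 / 1.2 × 10^-5 = 8.33 × 10^-10
From the ICE table, Kb = [OH-]²/(0.365 − [OH-]) = 8.33 × 10^-10.
Assume [OH-] ≪ 0.365: [OH-] ≈ √(8.33 × 10^-10 × 0.365) = 1.74 × 10^-5 M
pOH = 4.76, so pH = 14.00 − pOH = 9.24

pH = 9.24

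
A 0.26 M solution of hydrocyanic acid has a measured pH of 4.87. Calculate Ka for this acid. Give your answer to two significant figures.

[H+] = 10^(-4.87) = 1.35 × 10^-5 M
At equilibrium [HA] = 0.26 − 1.35 × 10^-5 = 2.60 × 10^-1 M
Ka = [H+][A-]/[HA] = (1.35 × 10^-5)² / 2.60 × 10^-1 = 7.0 × 10^-10

Ka = 7.0 × 10^-10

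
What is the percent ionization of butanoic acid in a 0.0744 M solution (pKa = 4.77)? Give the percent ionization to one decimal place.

CH3(CH2)2COOH ⇌ CH3(CH2)2COO- + H+; let x = [H+] at equilibrium.
Ka = 10^(−4.77) = 1.70 × 10^-5
x ≈ √(Ka·C₀) = √(1.70 × 10^-5 × 0.0744) = 1.12 × 10^-3 M
% ionization = x/C₀ × 100% = 1.12 × 10^-3/0.0744 × 100% = 1.5%

1.5%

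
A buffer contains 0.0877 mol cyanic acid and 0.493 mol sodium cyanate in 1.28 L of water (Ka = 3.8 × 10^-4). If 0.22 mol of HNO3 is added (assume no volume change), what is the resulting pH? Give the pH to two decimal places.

After neutralization: n(HOCN) = 0.308 mol, n(OCN-) = 0.273 mol.
pKa = −log(3.8 × 10^-4) = 3.420
pH = pKa + log(n_OCN-/n_HOCN) = 3.420 + log(0.273/0.308) = 3.420 + (-0.052)

pH = 3.37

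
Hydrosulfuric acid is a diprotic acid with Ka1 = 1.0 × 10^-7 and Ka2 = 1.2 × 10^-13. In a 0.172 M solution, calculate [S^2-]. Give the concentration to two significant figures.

1.2 × 10^-13 M

First ionization gives [H+] ≈ [HS-] = 1.31 × 10^-4 M.
Second step: Ka2 = [H+][S^2-]/[HS-] ≈ [S^2-] (since [H+] ≈ [HS-]).
So [S^2-] ≈ Ka2.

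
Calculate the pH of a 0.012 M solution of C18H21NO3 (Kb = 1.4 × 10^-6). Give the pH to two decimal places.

pH = 10.11

C18H21NO3 + H2O ⇌ C18H22NO3+ + OH-
From the ICE table, Kb = [OH-]²/(0.012 − [OH-]) = 1.4 × 10^-6.
Neglecting [OH-] in the denominator: [OH-] = √(1.4 × 10^-6 × 0.012) = 1.30 × 10^-4 M
Check: 1.1% ionized — well under 5%, approximation valid.
pOH = −log(1.30 × 10^-4) = 3.89; pH = 14.00 − 3.89 = 10.11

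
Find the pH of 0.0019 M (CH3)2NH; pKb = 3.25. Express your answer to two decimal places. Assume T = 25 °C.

(CH3)2NH + H2O ⇌ (CH3)2NH2+ + OH-
Kb = 10^(−3.25) = 5.62 × 10^-4
From the ICE table, Kb = x²/(0.0019 − x) = 5.62 × 10^-4.
Here C₀/Kb ≈ 3.38, so the small-x approximation fails. Use the quadratic:
x = (−Kb + √(Kb² + 4·Kb·C₀))/2 = 7.90 × 10^-4 M
pOH = −log(7.90 × 10^-4) = 3.10; pH = 14.00 − 3.10 = 10.90

pH = 10.90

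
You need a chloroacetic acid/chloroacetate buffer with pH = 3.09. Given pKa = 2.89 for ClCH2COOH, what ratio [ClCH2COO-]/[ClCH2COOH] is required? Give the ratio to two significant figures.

ratio = 1.6

pH = pKa + log(r) ⇒ log(r) = 3.09 − 2.89 = +0.20
r = [ClCH2COO-]/[ClCH2COOH] = 10^(+0.20) = 1.58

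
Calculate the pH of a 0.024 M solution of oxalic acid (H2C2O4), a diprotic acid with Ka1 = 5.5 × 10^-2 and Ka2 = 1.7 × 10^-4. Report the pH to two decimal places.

pH = 1.74

Ka1 ≫ Ka2, so treat the first dissociation as the only significant source of H+.
Ka1 = x²/(0.024 − x) = 5.5 × 10^-2
Solving the quadratic: x = (−Ka1 + √(Ka1² + 4·Ka1·C₀))/2 = 1.81 × 10^-2 M
pH = −log(1.81 × 10^-2) = 1.74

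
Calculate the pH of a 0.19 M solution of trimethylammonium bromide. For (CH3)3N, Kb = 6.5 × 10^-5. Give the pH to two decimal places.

(CH3)3NH+ is the conjugate acid of the weak base (CH3)3N.
Ka = Kw/Kb = 1.0×10^-14 / 6.5 × 10^-5 = 1.54 × 10^-10
From the ICE table, Ka = x²/(0.19 − x) = 1.54 × 10^-10.
Neglecting x in the denominator: x = √(1.54 × 10^-10 × 0.19) = 5.41 × 10^-6 M
pH = −log[H+] = −log(5.41 × 10^-6) = 5.27

pH = 5.27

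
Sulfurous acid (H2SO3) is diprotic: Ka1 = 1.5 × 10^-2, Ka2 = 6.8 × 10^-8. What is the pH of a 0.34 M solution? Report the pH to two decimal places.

Since Ka1 ≫ Ka2, the first ionization dominates [H+].
Ka1 = x²/(0.34 − x) = 1.5 × 10^-2
Solving the quadratic: x = (−Ka1 + √(Ka1² + 4·Ka1·C₀))/2 = 6.43 × 10^-2 M
pH = −log(6.43 × 10^-2) = 1.19

pH = 1.19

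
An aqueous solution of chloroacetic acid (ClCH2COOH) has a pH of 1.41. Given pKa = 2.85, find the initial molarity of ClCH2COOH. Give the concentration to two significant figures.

[H+] = 10^(-1.41) = 3.89 × 10^-2 M = x
Ka = 10^(−2.85) = 1.41 × 10^-3
Ka = x²/(C₀ − x) ⇒ C₀ = x + x²/Ka
C₀ = 3.89 × 10^-2 + (3.89 × 10^-2)²/(1.41 × 10^-3) = 1.11 M

C₀ = 1.1 M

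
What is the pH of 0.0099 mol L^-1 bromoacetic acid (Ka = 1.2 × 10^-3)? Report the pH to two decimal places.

pH = 2.54

BrCH2COOH ⇌ BrCH2COO- + H+
Ka = [H+]²/(0.0099 − [H+]) = 1.2 × 10^-3
The 5% rule fails; solving [H+]² + Ka·[H+] − Ka·C₀ = 0 exactly:
[H+] = [−0.0012 + √(0.0012² + 4.75e-05)]/2 = 2.90 × 10^-3 M
pH = −log[H+] = −log(2.90 × 10^-3) = 2.54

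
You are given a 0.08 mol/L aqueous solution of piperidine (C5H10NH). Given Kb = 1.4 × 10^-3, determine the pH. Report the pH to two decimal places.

pH = 12.00

C5H10NH + H2O ⇌ C5H10NH2+ + OH-
From the ICE table, Kb = x²/(0.08 − x) = 1.4 × 10^-3.
x is not negligible relative to C₀; solve x² + 0.0014·x − 0.000112 = 0.
x = [−0.0014 + √(0.0014² + 0.000448)]/2 = 9.91 × 10^-3 M
pOH = 2.00, so pH = 14.00 − pOH = 12.00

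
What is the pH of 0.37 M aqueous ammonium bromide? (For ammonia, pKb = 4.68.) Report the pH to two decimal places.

NH4+ is the conjugate acid of the weak base NH3.
Kb = 10^(−4.68) = 2.09 × 10^-5
Ka = Kw/Kb = 1.0×10^-14 / 2.09 × 10^-5 = 4.78 × 10^-10
Ka = [H+]²/(0.37 − [H+]) = 4.78 × 10^-10
Neglecting [H+] in the denominator: [H+] = √(4.78 × 10^-10 × 0.37) = 1.33 × 10^-5 M
([H+]/C₀ = 0.0036% < 5%, so the approximation holds.)
pH = −log[H+] = −log(1.33 × 10^-5) = 4.88

pH = 4.88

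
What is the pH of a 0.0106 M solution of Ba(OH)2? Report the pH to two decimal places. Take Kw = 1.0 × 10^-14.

pH = 12.33

Ba(OH)2 is a strong base (each formula unit releases 2 OH-); [OH-] = 0.0212 M.
pOH = -log(0.0212) = 1.67
pH = 14.00 - 1.67 = 12.33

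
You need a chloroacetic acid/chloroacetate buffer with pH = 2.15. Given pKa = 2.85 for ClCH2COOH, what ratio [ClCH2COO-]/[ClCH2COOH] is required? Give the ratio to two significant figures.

ratio = 0.20

pH = pKa + log(r) ⇒ log(r) = 2.15 − 2.85 = -0.70
r = [ClCH2COO-]/[ClCH2COOH] = 10^(-0.70) = 0.2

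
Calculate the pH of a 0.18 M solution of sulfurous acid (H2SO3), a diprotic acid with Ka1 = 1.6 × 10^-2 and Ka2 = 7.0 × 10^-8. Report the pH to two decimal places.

Since Ka1 ≫ Ka2, the first ionization dominates [H+].
Ka1 = x²/(0.18 − x) = 1.6 × 10^-2
Solving the quadratic: x = (−Ka1 + √(Ka1² + 4·Ka1·C₀))/2 = 4.63 × 10^-2 M
pH = −log(4.63 × 10^-2) = 1.33

pH = 1.33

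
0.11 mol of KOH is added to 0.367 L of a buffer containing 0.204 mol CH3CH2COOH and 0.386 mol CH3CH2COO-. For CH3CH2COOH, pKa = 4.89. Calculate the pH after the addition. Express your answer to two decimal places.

After neutralization: n(CH3CH2COOH) = 0.094 mol, n(CH3CH2COO-) = 0.496 mol.
pH = pKa + log(n_CH3CH2COO-/n_CH3CH2COOH) = 4.89 + log(0.496/0.094) = 4.89 + (+0.722)

pH = 5.61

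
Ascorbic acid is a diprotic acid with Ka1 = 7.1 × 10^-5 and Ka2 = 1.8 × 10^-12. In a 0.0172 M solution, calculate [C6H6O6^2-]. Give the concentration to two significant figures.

1.8 × 10^-12 M

First ionization gives [H+] ≈ [HC6H6O6-] = 1.07 × 10^-3 M.
Second step: Ka2 = [H+][C6H6O6^2-]/[HC6H6O6-] ≈ [C6H6O6^2-] (since [H+] ≈ [HC6H6O6-]).
So [C6H6O6^2-] ≈ Ka2.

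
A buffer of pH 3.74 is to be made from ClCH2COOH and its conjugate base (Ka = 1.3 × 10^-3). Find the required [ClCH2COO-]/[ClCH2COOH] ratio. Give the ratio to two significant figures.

pKa = -log(1.3 × 10^-3) = 2.886
pH = pKa + log(r) ⇒ log(r) = 3.74 − 2.886 = +0.854
r = [ClCH2COO-]/[ClCH2COOH] = 10^(+0.854) = 7.14

ratio = 7.1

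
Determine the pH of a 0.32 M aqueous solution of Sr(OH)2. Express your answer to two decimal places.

Sr(OH)2 is a strong base (each formula unit releases 2 OH-); [OH-] = 0.64 M.
pOH = -log(0.64) = 0.19
pH = 14.00 - 0.19 = 13.81

pH = 13.81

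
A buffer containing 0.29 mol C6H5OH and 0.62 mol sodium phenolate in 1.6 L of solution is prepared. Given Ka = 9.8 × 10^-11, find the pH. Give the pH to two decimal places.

pH = 10.34

pKa = −log(9.8 × 10^-11) = 10.009
pH = pKa + log([A⁻]/[HA]) = 10.009 + log(0.62/0.29)
pH = 10.009 + (+0.330) = 10.34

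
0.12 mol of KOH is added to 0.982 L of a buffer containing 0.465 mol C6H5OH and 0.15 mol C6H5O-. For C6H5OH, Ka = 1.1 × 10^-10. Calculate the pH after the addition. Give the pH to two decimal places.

OH- converts C6H5OH to C6H5O-: C6H5OH → 0.345 mol, C6H5O- → 0.27 mol.
pKa = −log(1.1 × 10^-10) = 9.959
pH = pKa + log(n_C6H5O-/n_C6H5OH) = 9.959 + log(0.27/0.345) = 9.959 + (-0.106)

pH = 9.85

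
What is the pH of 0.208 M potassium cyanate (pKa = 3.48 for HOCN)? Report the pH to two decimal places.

pH = 8.40

OCN- is the conjugate base of the weak acid HOCN.
Ka = 10^(−3.48) = 3.31 × 10^-4
Kb = Kw/Ka = 1.0×10^-14 / 3.31 × 10^-4 = 3.02 × 10^-11
Kb = x²/(0.208 − x) = 3.02 × 10^-11
Since Kb ≪ C₀, x ≈ √(Kb·C₀) = 2.51 × 10^-6 M.
pOH = 5.60, so pH = 14.00 − pOH = 8.40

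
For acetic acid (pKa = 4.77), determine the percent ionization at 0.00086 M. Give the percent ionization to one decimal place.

CH3COOH ⇌ CH3COO- + H+; let x = [H+] at equilibrium.
Ka = 10^(−4.77) = 1.70 × 10^-5
Ka = x²/(C₀ − x); solving the quadratic gives x = 1.13 × 10^-4 M.
% ionization = x/C₀ × 100% = 1.13 × 10^-4/0.00086 × 100% = 13.1%

13.1%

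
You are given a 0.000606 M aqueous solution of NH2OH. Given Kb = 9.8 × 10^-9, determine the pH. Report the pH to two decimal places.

pH = 8.39

NH2OH + H2O ⇌ NH3OH+ + OH-
Kb = [OH-]²/(0.000606 − [OH-]) = 9.8 × 10^-9
Since Kb ≪ C₀, [OH-] ≈ √(Kb·C₀) = 2.44 × 10^-6 M.
Check: 0.4% ionized — well under 5%, approximation valid.
pOH = −log(2.44 × 10^-6) = 5.61; pH = 14.00 − 5.61 = 8.39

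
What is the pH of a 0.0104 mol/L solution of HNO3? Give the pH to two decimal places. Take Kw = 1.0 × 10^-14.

pH = 1.98

HNO3 is a strong acid and dissociates completely, so [H+] = 0.0104 M.
pH = -log(0.0104) = 1.98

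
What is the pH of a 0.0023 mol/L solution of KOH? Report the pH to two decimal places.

KOH is a strong base; [OH-] = 0.0023 M.
pOH = -log(0.0023) = 2.64
pH = 14.00 - 2.64 = 11.36

pH = 11.36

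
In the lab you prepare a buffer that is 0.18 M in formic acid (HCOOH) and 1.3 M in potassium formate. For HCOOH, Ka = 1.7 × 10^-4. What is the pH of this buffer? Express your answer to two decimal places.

pH = 4.63

pKa = −log(1.7 × 10^-4) = 3.770
Henderson–Hasselbalch: pH = pKa + log([HCOO-]/[HCOOH]) = 3.770 + log(1.3/0.18)
pH = 3.770 + (+0.859) = 4.63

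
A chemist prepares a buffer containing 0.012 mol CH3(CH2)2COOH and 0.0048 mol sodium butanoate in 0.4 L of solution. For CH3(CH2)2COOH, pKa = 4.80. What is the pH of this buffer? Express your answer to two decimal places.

pH = 4.40

pH = pKa + log([A⁻]/[HA]) = 4.80 + log(0.0048/0.012)
pH = 4.80 + (-0.398) = 4.40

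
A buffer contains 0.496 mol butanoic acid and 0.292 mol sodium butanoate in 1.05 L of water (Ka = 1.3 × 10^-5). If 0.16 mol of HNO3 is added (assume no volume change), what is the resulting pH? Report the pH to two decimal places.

After neutralization: n(CH3(CH2)2COOH) = 0.656 mol, n(CH3(CH2)2COO-) = 0.132 mol.
pKa = −log(1.3 × 10^-5) = 4.886
pH = pKa + log(n_CH3(CH2)2COO-/n_CH3(CH2)2COOH) = 4.886 + log(0.132/0.656) = 4.886 + (-0.696)

pH = 4.19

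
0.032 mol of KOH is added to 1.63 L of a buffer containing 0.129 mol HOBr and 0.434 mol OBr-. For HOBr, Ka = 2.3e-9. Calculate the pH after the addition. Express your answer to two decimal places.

pH = 9.32

After neutralization: n(HOBr) = 0.097 mol, n(OBr-) = 0.466 mol.
pKa = −log(2.3 × 10^-9) = 8.638
pH = pKa + log([A⁻]/[HA]) = 8.638 + log(0.466/0.097) = 8.638 +0.682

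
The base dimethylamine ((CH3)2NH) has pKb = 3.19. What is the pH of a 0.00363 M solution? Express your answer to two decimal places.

pH = 11.09

(CH3)2NH + H2O ⇌ (CH3)2NH2+ + OH-
Kb = 10^(−3.19) = 6.46 × 10^-4
From the ICE table, Kb = x²/(0.00363 − x) = 6.46 × 10^-4.
The 5% rule fails; solving x² + Kb·x − Kb·C₀ = 0 exactly:
x = (−Kb + √(Kb² + 4·Kb·C₀))/2 = 1.24 × 10^-3 M
pOH = −log(1.24 × 10^-3) = 2.91; pH = 14.00 − 2.91 = 11.09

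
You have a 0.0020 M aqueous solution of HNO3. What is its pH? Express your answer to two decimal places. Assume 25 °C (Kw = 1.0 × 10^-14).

pH = 2.70

HNO3 is a strong acid and dissociates completely, so [H+] = 0.0020 M.
pH = -log(0.002) = 2.70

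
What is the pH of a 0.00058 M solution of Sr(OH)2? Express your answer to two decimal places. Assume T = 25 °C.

pH = 11.06

Sr(OH)2 is a strong base (each formula unit releases 2 OH-); [OH-] = 0.00116 M.
pOH = -log(0.00116) = 2.94
pH = 14.00 - 2.94 = 11.06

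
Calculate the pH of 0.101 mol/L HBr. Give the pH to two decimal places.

pH = 1.00

HBr is a strong acid and dissociates completely, so [H+] = 0.101 M.
pH = -log(0.101) = 1.00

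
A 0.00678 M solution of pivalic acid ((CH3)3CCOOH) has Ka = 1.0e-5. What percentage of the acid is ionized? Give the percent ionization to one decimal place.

3.8%

(CH3)3CCOOH ⇌ (CH3)3CCOO- + H+; let x = [H+] at equilibrium.
x ≈ √(Ka·C₀) = √(1.0 × 10^-5 × 0.00678) = 2.60 × 10^-4 M
Fraction ionized = 2.60 × 10^-4 / 0.00678 = 0.0383 → 3.8%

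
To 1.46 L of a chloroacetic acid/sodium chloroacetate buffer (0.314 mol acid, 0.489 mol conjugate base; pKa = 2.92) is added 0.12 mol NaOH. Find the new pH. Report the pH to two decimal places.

pH = 3.42

After neutralization: n(ClCH2COOH) = 0.194 mol, n(ClCH2COO-) = 0.609 mol.
Henderson–Hasselbalch with mole ratio 0.609/0.194: pH = 2.92 + (+0.497)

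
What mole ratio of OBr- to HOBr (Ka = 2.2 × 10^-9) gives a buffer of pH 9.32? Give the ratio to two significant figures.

pKa = -log(2.2 × 10^-9) = 8.658
pH = pKa + log(r) ⇒ log(r) = 9.32 − 8.658 = +0.662
r = [OBr-]/[HOBr] = 10^(+0.662) = 4.59

ratio = 4.6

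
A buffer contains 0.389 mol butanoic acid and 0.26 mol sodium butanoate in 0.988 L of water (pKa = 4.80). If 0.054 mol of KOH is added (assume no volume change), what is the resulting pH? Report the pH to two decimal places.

pH = 4.77

After neutralization: n(CH3(CH2)2COOH) = 0.335 mol, n(CH3(CH2)2COO-) = 0.314 mol.
Henderson–Hasselbalch with mole ratio 0.314/0.335: pH = 4.80 + (-0.028)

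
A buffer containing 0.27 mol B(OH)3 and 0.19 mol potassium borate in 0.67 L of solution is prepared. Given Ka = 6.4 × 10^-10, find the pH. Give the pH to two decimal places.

pKa = −log(6.4 × 10^-10) = 9.194
Using pH = pKa + log([base]/[acid]) with [base]/[acid] = 0.19/0.27:
pH = 9.194 + (-0.153) = 9.04

pH = 9.04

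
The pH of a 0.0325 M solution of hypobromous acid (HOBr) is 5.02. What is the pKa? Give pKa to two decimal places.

pKa = 8.55

[H+] = 10^(-5.02) = 9.55 × 10^-6 M
At equilibrium [HA] = 0.0325 − 9.55 × 10^-6 = 3.25 × 10^-2 M
Ka = [H+][A-]/[HA] = (9.55 × 10^-6)² / 3.25 × 10^-2 = 2.81 × 10^-9
pKa = -log(2.81 × 10^-9) = 8.55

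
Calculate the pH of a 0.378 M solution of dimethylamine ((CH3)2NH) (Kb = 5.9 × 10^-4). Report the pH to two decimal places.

pH = 12.17

(CH3)2NH + H2O ⇌ (CH3)2NH2+ + OH-
Kb = [OH-]²/(0.378 − [OH-]) = 5.9 × 10^-4
Neglecting [OH-] in the denominator: [OH-] = √(5.9 × 10^-4 × 0.378) = 1.49 × 10^-2 M
pOH = −log(1.49 × 10^-2) = 1.83; pH = 14.00 − 1.83 = 12.17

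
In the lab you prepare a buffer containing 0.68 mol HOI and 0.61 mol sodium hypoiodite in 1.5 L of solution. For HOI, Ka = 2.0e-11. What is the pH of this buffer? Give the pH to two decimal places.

pKa = −log(2.0 × 10^-11) = 10.699
pH = pKa + log([A⁻]/[HA]) = 10.699 + log(0.61/0.68)
pH = 10.699 + (-0.047) = 10.65

pH = 10.65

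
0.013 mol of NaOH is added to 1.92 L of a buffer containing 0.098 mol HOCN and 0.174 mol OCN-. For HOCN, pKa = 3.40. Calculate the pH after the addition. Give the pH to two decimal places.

pH = 3.74

After neutralization: n(HOCN) = 0.085 mol, n(OCN-) = 0.187 mol.
Henderson–Hasselbalch with mole ratio 0.187/0.085: pH = 3.40 + (+0.342)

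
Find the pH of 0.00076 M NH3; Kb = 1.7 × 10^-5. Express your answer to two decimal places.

NH3 + H2O ⇌ NH4+ + OH-
From the ICE table, Kb = x²/(0.00076 − x) = 1.7 × 10^-5.
Here C₀/Kb ≈ 44.7, so the small-x approximation fails. Use the quadratic:
x = (−Kb + √(Kb² + 4·Kb·C₀))/2 = 1.05 × 10^-4 M
pOH = 3.98, so pH = 14.00 − pOH = 10.02

pH = 10.02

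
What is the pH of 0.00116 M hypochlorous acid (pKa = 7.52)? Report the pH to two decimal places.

HOCl ⇌ OCl- + H+
Ka = 10^(−7.52) = 3.02 × 10^-8
From the ICE table, Ka = x²/(0.00116 − x) = 3.02 × 10^-8.
Neglecting x in the denominator: x = √(3.02 × 10^-8 × 0.00116) = 5.92 × 10^-6 M
pH = −log(5.92 × 10^-6) = 5.23

pH = 5.23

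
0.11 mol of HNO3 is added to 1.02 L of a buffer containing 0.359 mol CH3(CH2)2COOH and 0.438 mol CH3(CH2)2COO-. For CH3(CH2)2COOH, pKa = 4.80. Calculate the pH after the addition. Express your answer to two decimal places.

pH = 4.64

Added H+ converts CH3(CH2)2COO- to CH3(CH2)2COOH: CH3(CH2)2COOH → 0.469 mol, CH3(CH2)2COO- → 0.328 mol.
pH = pKa + log([A⁻]/[HA]) = 4.80 + log(0.328/0.469) = 4.80 -0.155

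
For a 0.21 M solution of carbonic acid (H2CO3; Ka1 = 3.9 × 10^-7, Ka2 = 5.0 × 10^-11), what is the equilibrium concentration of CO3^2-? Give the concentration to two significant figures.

5.0 × 10^-11 M

First ionization gives [H+] ≈ [HCO3-] = 2.86 × 10^-4 M.
Second step: Ka2 = [H+][CO3^2-]/[HCO3-] ≈ [CO3^2-] (since [H+] ≈ [HCO3-]).
So [CO3^2-] ≈ Ka2.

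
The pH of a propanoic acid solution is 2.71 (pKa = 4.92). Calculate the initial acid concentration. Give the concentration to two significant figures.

[H+] = 10^(-2.71) = 1.95 × 10^-3 M = x
Ka = 10^(−4.92) = 1.20 × 10^-5
Ka = x²/(C₀ − x) ⇒ C₀ = x + x²/Ka
C₀ = 1.95 × 10^-3 + (1.95 × 10^-3)²/(1.20 × 10^-5) = 3.19 × 10^-1 M

C₀ = 3.2 × 10^-1 M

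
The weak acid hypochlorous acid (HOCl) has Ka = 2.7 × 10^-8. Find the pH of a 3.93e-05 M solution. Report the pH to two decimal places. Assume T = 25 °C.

HOCl ⇌ OCl- + H+
From the ICE table, Ka = [H+]²/(3.93e-05 − [H+]) = 2.7 × 10^-8.
Assume [H+] ≪ 3.93e-05: [H+] ≈ √(2.7 × 10^-8 × 3.93e-05) = 1.03 × 10^-6 M
([H+]/C₀ = 2.6% < 5%, so the approximation holds.)
pH = −log[H+] = −log(1.03 × 10^-6) = 5.99

pH = 5.99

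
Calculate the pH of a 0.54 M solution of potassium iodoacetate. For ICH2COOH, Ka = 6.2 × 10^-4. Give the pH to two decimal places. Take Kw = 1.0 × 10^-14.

ICH2COO- is the conjugate base of the weak acid ICH2COOH.
Kb = Kw/Ka = 1.0×10^-14 / 6.2 × 10^-4 = 1.61 × 10^-11
Let x = [OH-] at equilibrium. Kb = x²/(0.54 − x).
Since Kb ≪ C₀, x ≈ √(Kb·C₀) = 2.95 × 10^-6 M.
Check: 0.00055% ionized — well under 5%, approximation valid.
pOH = −log(2.95 × 10^-6) = 5.53; pH = 14.00 − 5.53 = 8.47

pH = 8.47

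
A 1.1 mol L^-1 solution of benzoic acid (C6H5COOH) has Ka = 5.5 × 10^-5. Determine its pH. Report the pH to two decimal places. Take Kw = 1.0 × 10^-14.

pH = 2.11

C6H5COOH ⇌ C6H5COO- + H+
Let x = [H+] at equilibrium. Ka = x²/(1.1 − x).
Neglecting x in the denominator: x = √(5.5 × 10^-5 × 1.1) = 7.78 × 10^-3 M
pH = −log[H+] = −log(7.78 × 10^-3) = 2.11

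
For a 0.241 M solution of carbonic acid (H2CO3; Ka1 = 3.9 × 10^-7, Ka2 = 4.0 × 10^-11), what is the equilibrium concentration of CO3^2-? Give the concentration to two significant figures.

First ionization gives [H+] ≈ [HCO3-] = 3.07 × 10^-4 M.
Second step: Ka2 = [H+][CO3^2-]/[HCO3-] ≈ [CO3^2-] (since [H+] ≈ [HCO3-]).
So [CO3^2-] ≈ Ka2.

4.0 × 10^-11 M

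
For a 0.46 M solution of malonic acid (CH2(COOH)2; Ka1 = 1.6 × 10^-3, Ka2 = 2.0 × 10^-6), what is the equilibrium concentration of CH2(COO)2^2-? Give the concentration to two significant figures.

2.0 × 10^-6 M

First ionization gives [H+] ≈ [CH2(COOH)COO-] = 2.63 × 10^-2 M.
Second step: Ka2 = [H+][CH2(COO)2^2-]/[CH2(COOH)COO-] ≈ [CH2(COO)2^2-] (since [H+] ≈ [CH2(COOH)COO-]).
So [CH2(COO)2^2-] ≈ Ka2.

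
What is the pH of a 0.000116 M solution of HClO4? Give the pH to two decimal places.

HClO4 is a strong acid and dissociates completely, so [H+] = 0.000116 M.
pH = -log(0.000116) = 3.94

pH = 3.94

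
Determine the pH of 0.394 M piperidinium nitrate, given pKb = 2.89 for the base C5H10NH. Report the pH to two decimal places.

pH = 5.76

C5H10NH2+ is the conjugate acid of the weak base C5H10NH.
Kb = 10^(−2.89) = 1.29 × 10^-3
Ka = Kw/Kb = 1.0×10^-14 / 1.29 × 10^-3 = 7.75 × 10^-12
From the ICE table, Ka = [H+]²/(0.394 − [H+]) = 7.75 × 10^-12.
Assume [H+] ≪ 0.394: [H+] ≈ √(7.75 × 10^-12 × 0.394) = 1.75 × 10^-6 M
([H+]/C₀ = 0.00044% < 5%, so the approximation holds.)
pH = −log(1.75 × 10^-6) = 5.76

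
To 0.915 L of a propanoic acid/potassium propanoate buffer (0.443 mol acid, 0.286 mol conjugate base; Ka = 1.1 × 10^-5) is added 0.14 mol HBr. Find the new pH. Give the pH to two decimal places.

pH = 4.36

After neutralization: n(CH3CH2COOH) = 0.583 mol, n(CH3CH2COO-) = 0.146 mol.
pKa = −log(1.1 × 10^-5) = 4.959
pH = pKa + log(n_CH3CH2COO-/n_CH3CH2COOH) = 4.959 + log(0.146/0.583) = 4.959 + (-0.601)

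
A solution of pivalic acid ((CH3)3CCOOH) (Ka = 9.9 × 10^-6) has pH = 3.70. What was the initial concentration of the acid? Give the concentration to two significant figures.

C₀ = 4.2 × 10^-3 M

[H+] = 10^(-3.70) = 2.00 × 10^-4 M = x
Ka = x²/(C₀ − x) ⇒ C₀ = x + x²/Ka
C₀ = 2.00 × 10^-4 + (2.00 × 10^-4)²/(9.9 × 10^-6) = 4.24 × 10^-3 M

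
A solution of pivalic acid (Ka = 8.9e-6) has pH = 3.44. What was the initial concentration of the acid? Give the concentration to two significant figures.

C₀ = 1.5 × 10^-2 M

[H+] = 10^(-3.44) = 3.63 × 10^-4 M = x
Ka = x²/(C₀ − x) ⇒ C₀ = x + x²/Ka
C₀ = 3.63 × 10^-4 + (3.63 × 10^-4)²/(8.9 × 10^-6) = 1.52 × 10^-2 M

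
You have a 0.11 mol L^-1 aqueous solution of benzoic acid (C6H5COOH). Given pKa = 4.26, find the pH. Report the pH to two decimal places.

C6H5COOH ⇌ C6H5COO- + H+
Ka = 10^(−4.26) = 5.50 × 10^-5
Ka = x²/(0.11 − x) = 5.50 × 10^-5
Assume x ≪ 0.11: x ≈ √(5.50 × 10^-5 × 0.11) = 2.46 × 10^-3 M
Check: 2.2% ionized — well under 5%, approximation valid.
pH = −log(2.46 × 10^-3) = 2.61

pH = 2.61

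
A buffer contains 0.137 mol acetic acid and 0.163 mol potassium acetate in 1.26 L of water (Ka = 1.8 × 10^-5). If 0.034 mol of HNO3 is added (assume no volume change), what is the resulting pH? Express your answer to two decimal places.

pH = 4.62

Added H+ converts CH3COO- to CH3COOH: CH3COOH → 0.171 mol, CH3COO- → 0.129 mol.
pKa = −log(1.8 × 10^-5) = 4.745
pH = pKa + log([A⁻]/[HA]) = 4.745 + log(0.129/0.171) = 4.745 -0.122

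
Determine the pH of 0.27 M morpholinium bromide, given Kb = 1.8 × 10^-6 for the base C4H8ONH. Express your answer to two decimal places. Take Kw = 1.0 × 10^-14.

pH = 4.41

C4H8ONH2+ is the conjugate acid of the weak base C4H8ONH.
Ka = Kw/Kb = 1.0×10^-14 / 1.8 × 10^-6 = 5.56 × 10^-9
From the ICE table, Ka = [H+]²/(0.27 − [H+]) = 5.56 × 10^-9.
Assume [H+] ≪ 0.27: [H+] ≈ √(5.56 × 10^-9 × 0.27) = 3.87 × 10^-5 M
pH = −log(3.87 × 10^-5) = 4.41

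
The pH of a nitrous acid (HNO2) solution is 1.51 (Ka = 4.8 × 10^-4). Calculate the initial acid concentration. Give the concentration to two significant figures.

[H+] = 10^(-1.51) = 3.09 × 10^-2 M = x
Ka = x²/(C₀ − x) ⇒ C₀ = x + x²/Ka
C₀ = 3.09 × 10^-2 + (3.09 × 10^-2)²/(4.8 × 10^-4) = 2.02 M

C₀ = 2.0 M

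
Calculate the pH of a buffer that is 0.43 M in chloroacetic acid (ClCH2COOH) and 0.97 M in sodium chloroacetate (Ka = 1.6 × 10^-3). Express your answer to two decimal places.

pKa = −log(1.6 × 10^-3) = 2.796
Henderson–Hasselbalch: pH = pKa + log([ClCH2COO-]/[ClCH2COOH]) = 2.796 + log(0.97/0.43)
pH = 2.796 + (+0.353) = 3.15

pH = 3.15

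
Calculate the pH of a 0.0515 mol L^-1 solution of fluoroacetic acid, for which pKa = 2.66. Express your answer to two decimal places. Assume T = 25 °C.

FCH2COOH ⇌ FCH2COO- + H+
Ka = 10^(−2.66) = 2.19 × 10^-3
Ka = [H+]²/(0.0515 − [H+]) = 2.19 × 10^-3
[H+] is not negligible relative to C₀; solve [H+]² + 0.00219·[H+] − 0.000113 = 0.
[H+] = (−Ka + √(Ka² + 4·Ka·C₀))/2 = 9.58 × 10^-3 M
pH = −log[H+] = −log(9.58 × 10^-3) = 2.02

pH = 2.02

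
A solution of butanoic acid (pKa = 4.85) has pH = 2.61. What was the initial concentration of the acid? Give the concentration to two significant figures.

[H+] = 10^(-2.61) = 2.45 × 10^-3 M = x
Ka = 10^(−4.85) = 1.41 × 10^-5
Ka = x²/(C₀ − x) ⇒ C₀ = x + x²/Ka
C₀ = 2.45 × 10^-3 + (2.45 × 10^-3)²/(1.41 × 10^-5) = 4.28 × 10^-1 M

C₀ = 4.3 × 10^-1 M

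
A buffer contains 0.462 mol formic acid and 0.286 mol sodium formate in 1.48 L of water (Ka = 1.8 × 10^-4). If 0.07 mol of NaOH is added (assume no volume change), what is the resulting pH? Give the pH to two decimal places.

OH- converts HCOOH to HCOO-: HCOOH → 0.392 mol, HCOO- → 0.356 mol.
pKa = −log(1.8 × 10^-4) = 3.745
Henderson–Hasselbalch with mole ratio 0.356/0.392: pH = 3.745 + (-0.042)

pH = 3.70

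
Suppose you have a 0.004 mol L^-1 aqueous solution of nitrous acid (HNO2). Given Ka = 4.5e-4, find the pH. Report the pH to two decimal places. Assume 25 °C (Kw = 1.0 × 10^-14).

HNO2 ⇌ NO2- + H+
Let x = [H+] at equilibrium. Ka = x²/(0.004 − x).
Here C₀/Ka ≈ 8.89, so the small-x approximation fails. Use the quadratic:
x = (−Ka + √(Ka² + 4·Ka·C₀))/2 = 1.14 × 10^-3 M
pH = −log[H+] = −log(1.14 × 10^-3) = 2.94

pH = 2.94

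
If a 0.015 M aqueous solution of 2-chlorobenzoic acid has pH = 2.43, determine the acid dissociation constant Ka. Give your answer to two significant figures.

[H+] = 10^(-2.43) = 3.72 × 10^-3 M
At equilibrium [HA] = 0.015 − 3.72 × 10^-3 = 1.13 × 10^-2 M
Ka = [H+][A-]/[HA] = (3.72 × 10^-3)² / 1.13 × 10^-2 = 1.2 × 10^-3

Ka = 1.2 × 10^-3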